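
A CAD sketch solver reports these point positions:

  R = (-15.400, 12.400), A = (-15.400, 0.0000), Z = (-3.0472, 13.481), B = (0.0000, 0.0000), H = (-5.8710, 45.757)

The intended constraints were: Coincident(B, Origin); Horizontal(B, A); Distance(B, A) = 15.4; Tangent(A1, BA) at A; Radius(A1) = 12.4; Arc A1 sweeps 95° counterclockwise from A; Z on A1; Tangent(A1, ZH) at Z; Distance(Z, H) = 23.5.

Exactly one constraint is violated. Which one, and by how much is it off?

Distance(Z, H) = 23.5 — off by 8.90.

B = (0.00, 0.00) ✓; B.y = 0.00, A.y = 0.00 ✓; |BA| = 15.40 ✓; ∠(RA, AB) = 90.00° ✓; |RA| = 12.40 ✓; bearing(R→Z) − bearing(R→A) = 95.00° ✓; |RZ| = 12.40 ✓; ∠(RZ, ZH) = 90.00° ✓; |ZH| = 32.40 ✗.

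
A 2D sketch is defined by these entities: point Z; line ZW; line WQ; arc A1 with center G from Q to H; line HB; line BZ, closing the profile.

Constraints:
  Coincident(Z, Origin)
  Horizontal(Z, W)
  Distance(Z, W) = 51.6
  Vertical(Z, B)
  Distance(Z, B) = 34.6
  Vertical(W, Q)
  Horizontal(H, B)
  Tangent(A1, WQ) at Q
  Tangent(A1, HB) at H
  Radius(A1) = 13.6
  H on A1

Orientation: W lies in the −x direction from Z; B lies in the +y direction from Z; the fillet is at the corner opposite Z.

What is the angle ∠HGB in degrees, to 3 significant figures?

70.3°

The virtual corner opposite Z is at (-51.6, 34.6). Tangency of A1 to WQ means the radius GQ is perpendicular to WQ and the tangent condition forces GH to be normal to HB, with radius 13.6, so the center G sits 13.6 in from both sides at G = (-38.0, 21.0). That places the tangent points at Q = (-51.6, 21.0) on WQ and H = (-38.0, 34.6) on HB. Then cos ∠HGB = GH·GB / (|GH||GB|), giving 70.3°.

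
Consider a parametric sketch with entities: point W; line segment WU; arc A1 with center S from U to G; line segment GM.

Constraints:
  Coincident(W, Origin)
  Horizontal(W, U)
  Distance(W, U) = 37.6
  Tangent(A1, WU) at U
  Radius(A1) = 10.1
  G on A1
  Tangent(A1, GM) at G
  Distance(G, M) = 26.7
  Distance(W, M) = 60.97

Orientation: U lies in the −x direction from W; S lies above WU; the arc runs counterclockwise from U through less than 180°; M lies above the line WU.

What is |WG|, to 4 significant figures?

34.88

Checks: |SG| = 10.10 ✓; ∠(SG, GM) = 90.00° ✓; |GM| = 26.70 ✓; |WM| = 60.97 ✓.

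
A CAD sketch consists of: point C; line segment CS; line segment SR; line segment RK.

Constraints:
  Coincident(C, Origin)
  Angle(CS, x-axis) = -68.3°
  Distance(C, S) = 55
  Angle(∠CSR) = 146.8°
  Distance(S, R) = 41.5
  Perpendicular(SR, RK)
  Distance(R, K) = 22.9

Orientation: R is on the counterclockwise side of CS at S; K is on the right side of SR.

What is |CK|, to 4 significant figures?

102.3

C is at the origin; CS runs at -68.3° with length 55.0, so S = 55.0·(cos -68.3°, sin -68.3°) = (20.34, -51.10). ∠CSR = 146.8°, so SR runs at -68.3° + (180° − 146.8°) = -35.10° from the x-axis; with |SR| = 41.5, R = S + 41.5·(cos -35.10°, sin -35.10°) = (54.29, -74.97). SR is perpendicular to RK; with |RK| = 22.9 on the right of SR, K = R + 22.9·(-0.5750, -0.8181) = (41.12, -93.70). Then |CK| = |K − C| = 102.3.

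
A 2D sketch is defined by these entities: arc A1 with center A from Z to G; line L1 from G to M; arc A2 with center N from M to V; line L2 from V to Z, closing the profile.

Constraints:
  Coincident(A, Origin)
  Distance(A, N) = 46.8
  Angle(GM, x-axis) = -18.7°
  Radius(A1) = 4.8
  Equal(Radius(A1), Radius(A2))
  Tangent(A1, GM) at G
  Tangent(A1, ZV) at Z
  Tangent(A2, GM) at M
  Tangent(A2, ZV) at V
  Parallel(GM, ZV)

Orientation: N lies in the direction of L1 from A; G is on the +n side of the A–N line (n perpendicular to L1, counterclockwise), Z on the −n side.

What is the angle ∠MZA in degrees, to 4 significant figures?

78.41°

The slot axis is L1's direction at -18.7°, so u = (cos -18.7°, sin -18.7°) = (0.9472, -0.3206) and n = (−sin -18.7°, cos -18.7°) = (0.3206, 0.9472). A is at the origin and N lies 46.8 along u from A, so N = 46.8·u = (44.33, -15.00). Tangency of A1 to both parallel lines with radius 4.8 puts G and Z at A ± 4.8·n: G = (1.539, 4.547), Z = (-1.539, -4.547). Equal radii place M and V the same way about N: M = N + 4.8·n = (45.87, -10.46), V = N − 4.8·n = (42.79, -19.55). Then cos ∠MZA = ZM·ZA / (|ZM||ZA|), giving 78.41°.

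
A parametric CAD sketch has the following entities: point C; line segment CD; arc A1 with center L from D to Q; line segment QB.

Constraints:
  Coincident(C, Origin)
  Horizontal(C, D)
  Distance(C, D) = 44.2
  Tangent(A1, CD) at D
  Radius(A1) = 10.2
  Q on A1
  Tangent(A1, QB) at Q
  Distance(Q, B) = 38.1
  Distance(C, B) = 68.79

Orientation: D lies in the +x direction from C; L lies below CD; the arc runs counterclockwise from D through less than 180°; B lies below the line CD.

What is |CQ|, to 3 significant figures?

37.2

C is at the origin; CD is horizontal with |CD| = 44.2 and D on the +x side, so D = (44.2, 0.00). A1 meets CD tangentially, so LD is at right angles to CD, so L = D + (0, -10.2) = (44.2, -10.2). Since LQ ⟂ QB (tangency), |LB| = √(10.2² + 38.1²) = 39.4 regardless of where Q sits on A1. So B lies on both circle(C, 68.79) and circle(L, 39.4); the below-CD intersection is B = (47.8, -49.5). Q is the foot of the tangent from B: Q = (34.6, -13.7).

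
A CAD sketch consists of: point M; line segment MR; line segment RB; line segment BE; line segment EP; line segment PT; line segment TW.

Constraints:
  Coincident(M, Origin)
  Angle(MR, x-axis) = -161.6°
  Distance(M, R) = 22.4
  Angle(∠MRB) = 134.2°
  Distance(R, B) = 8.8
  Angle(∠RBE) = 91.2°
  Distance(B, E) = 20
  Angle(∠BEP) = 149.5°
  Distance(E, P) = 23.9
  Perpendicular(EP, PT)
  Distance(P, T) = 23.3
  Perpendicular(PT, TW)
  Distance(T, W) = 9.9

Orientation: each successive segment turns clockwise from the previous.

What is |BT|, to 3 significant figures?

43.2

∠BEP = 149.5° gives EP at 33.3° from the x-axis; with |EP| = 23.9, P = (-0.262, 28.0). EP is perpendicular to PT, so PT runs at -56.7°; with |PT| = 23.3, T = (12.5, 8.57). Then |BT| = |T − B| = 43.2.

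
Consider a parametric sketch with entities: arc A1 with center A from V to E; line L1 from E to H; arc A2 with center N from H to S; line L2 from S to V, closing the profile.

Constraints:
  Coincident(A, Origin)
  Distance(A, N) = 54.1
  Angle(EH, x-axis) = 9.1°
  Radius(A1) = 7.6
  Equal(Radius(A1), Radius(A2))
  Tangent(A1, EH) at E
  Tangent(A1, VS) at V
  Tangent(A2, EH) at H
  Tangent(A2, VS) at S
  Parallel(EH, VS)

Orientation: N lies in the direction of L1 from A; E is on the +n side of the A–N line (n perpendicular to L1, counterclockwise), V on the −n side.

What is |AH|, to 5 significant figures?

54.631

The slot axis is L1's direction at 9.1°, so u = (cos 9.1°, sin 9.1°) = (0.98741, 0.15816) and n = (−sin 9.1°, cos 9.1°) = (-0.15816, 0.98741). A is at the origin and N lies 54.1 along u from A, so N = 54.1·u = (53.419, 8.5564). Tangency of A1 to both parallel lines with radius 7.6 puts E and V at A ± 7.6·n: E = (-1.2020, 7.5043), V = (1.2020, -7.5043). Equal radii place H and S the same way about N: H = N + 7.6·n = (52.217, 16.061), S = N − 7.6·n = (54.621, 1.0520). Then |AH| = |H − A| = 54.631.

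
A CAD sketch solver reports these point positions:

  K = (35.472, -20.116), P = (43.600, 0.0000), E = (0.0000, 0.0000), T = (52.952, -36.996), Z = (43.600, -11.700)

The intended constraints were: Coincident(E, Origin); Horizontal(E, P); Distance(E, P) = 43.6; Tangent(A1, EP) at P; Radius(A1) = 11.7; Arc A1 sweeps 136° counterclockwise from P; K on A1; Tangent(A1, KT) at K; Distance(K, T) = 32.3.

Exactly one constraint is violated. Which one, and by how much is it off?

Distance(K, T) = 32.3 — off by 8.00.

E = (0.00, 0.00) ✓; E.y = 0.00, P.y = 0.00 ✓; |EP| = 43.60 ✓; ∠(ZP, PE) = 90.00° ✓; |ZP| = 11.70 ✓; bearing(Z→K) − bearing(Z→P) = 136.0° ✓; |ZK| = 11.70 ✓; ∠(ZK, KT) = 90.00° ✓; |KT| = 24.30 ✗.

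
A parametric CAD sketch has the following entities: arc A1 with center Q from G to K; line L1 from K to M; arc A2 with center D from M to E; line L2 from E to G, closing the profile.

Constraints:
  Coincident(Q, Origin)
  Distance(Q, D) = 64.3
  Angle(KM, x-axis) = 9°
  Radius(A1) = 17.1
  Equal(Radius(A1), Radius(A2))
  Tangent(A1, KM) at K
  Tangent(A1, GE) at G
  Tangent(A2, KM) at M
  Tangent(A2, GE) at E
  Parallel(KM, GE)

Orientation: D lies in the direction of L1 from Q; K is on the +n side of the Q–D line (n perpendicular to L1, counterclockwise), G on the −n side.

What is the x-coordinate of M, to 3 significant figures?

60.8

Tangency of A1 to both parallel lines with radius 17.1 puts K and G at Q ± 17.1·n: K = (-2.68, 16.9), G = (2.68, -16.9). Equal radii place M and E the same way about D: M = D + 17.1·n = (60.8, 26.9), E = D − 17.1·n = (66.2, -6.83). So M.x = 60.8.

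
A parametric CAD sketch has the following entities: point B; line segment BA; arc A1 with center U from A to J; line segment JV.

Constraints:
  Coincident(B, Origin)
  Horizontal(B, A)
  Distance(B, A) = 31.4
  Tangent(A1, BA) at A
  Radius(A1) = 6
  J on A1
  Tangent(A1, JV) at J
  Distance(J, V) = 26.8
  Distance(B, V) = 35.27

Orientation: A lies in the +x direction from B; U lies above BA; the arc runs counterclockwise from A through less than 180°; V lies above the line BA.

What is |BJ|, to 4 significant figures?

37.27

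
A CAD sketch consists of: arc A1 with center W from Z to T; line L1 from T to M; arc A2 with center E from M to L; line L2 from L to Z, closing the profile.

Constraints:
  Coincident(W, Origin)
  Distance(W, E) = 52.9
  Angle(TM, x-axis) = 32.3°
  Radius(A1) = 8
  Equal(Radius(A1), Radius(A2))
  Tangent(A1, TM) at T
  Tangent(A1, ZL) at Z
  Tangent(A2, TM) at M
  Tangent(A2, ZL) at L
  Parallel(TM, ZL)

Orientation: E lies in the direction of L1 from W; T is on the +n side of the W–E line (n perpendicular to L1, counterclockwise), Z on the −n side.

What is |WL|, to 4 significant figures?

53.50

The slot axis is L1's direction at 32.3°, so u = (cos 32.3°, sin 32.3°) = (0.8453, 0.5344) and n = (−sin 32.3°, cos 32.3°) = (-0.5344, 0.8453). W is at the origin and E lies 52.9 along u from W, so E = 52.9·u = (44.71, 28.27). Tangency of A1 to both parallel lines with radius 8.0 puts T and Z at W ± 8.0·n: T = (-4.275, 6.762), Z = (4.275, -6.762). Equal radii place M and L the same way about E: M = E + 8.0·n = (40.44, 35.03), L = E − 8.0·n = (48.99, 21.51). Then |WL| = |L − W| = 53.50.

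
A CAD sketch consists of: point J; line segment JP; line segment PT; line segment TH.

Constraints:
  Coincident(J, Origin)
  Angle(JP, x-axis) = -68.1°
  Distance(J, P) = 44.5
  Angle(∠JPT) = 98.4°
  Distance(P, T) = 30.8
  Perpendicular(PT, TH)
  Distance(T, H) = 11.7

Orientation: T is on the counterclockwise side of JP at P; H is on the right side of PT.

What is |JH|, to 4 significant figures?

67.05

J is at the origin; JP runs at -68.1° with length 44.5, so P = 44.5·(cos -68.1°, sin -68.1°) = (16.60, -41.29). ∠JPT = 98.4°, so PT runs at -68.1° + (180° − 98.4°) = 13.50° from the x-axis; with |PT| = 30.8, T = P + 30.8·(cos 13.50°, sin 13.50°) = (46.55, -34.10). PT is perpendicular to TH; with |TH| = 11.7 on the right of PT, H = T + 11.7·(0.2334, -0.9724) = (49.28, -45.48). Then |JH| = |H − J| = 67.05.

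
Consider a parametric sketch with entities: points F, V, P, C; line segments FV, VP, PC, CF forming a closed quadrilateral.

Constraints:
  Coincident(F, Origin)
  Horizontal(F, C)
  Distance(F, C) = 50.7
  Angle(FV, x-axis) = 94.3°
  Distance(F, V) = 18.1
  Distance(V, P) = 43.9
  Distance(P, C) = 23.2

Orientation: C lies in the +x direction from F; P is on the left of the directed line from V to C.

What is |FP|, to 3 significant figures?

47.6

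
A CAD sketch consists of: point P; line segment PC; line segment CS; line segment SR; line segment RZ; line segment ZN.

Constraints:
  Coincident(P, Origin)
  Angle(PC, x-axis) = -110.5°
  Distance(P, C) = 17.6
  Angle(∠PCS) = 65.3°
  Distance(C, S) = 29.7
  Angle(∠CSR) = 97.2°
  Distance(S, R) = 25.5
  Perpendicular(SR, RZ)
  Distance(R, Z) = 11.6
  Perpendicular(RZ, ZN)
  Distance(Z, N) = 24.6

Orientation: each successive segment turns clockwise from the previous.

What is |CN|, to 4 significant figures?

18.45

P is at the origin; PC runs at -110.5° with length 17.6, so C = (-6.164, -16.49). ∠PCS = 65.3° gives CS at 134.8° from the x-axis; with |CS| = 29.7, S = (-27.09, 4.589). ∠CSR = 97.2° gives SR at 52.00° from the x-axis; with |SR| = 25.5, R = (-11.39, 24.68). SR is perpendicular to RZ, so RZ runs at -38.00°; with |RZ| = 11.6, Z = (-2.251, 17.54). The perpendicularity gives ZN at right angles to RZ, so ZN runs at -128.0°; with |ZN| = 24.6, N = (-17.40, -1.844). Then |CN| = |N − C| = 18.45.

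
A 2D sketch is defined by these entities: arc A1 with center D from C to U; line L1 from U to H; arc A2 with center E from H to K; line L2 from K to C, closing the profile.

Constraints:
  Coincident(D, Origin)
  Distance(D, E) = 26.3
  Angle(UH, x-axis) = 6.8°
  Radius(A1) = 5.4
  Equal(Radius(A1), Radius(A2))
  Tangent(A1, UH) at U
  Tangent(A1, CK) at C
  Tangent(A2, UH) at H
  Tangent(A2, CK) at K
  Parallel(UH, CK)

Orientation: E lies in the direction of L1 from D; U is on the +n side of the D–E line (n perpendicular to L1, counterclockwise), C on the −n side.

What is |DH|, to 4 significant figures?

26.85

The slot axis is L1's direction at 6.8°, so u = (cos 6.8°, sin 6.8°) = (0.9930, 0.1184) and n = (−sin 6.8°, cos 6.8°) = (-0.1184, 0.9930). D is at the origin and E lies 26.3 along u from D, so E = 26.3·u = (26.11, 3.114). Tangency of A1 to both parallel lines with radius 5.4 puts U and C at D ± 5.4·n: U = (-0.6394, 5.362), C = (0.6394, -5.362). Equal radii place H and K the same way about E: H = E + 5.4·n = (25.48, 8.476), K = E − 5.4·n = (26.75, -2.248). Then |DH| = |H − D| = 26.85.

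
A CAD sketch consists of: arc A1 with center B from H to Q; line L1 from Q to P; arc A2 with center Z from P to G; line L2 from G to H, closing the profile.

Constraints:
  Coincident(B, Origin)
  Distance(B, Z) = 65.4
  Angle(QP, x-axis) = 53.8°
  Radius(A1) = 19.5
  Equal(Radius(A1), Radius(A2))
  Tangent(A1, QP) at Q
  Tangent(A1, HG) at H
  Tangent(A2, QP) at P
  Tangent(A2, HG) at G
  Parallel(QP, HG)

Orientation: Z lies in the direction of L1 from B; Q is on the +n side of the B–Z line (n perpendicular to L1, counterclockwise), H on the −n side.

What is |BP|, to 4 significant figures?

68.25

Tangency of A1 to both parallel lines with radius 19.5 puts Q and H at B ± 19.5·n: Q = (-15.74, 11.52), H = (15.74, -11.52). Equal radii place P and G the same way about Z: P = Z + 19.5·n = (22.89, 64.29), G = Z − 19.5·n = (54.36, 41.26). Then |BP| = |P − B| = 68.25.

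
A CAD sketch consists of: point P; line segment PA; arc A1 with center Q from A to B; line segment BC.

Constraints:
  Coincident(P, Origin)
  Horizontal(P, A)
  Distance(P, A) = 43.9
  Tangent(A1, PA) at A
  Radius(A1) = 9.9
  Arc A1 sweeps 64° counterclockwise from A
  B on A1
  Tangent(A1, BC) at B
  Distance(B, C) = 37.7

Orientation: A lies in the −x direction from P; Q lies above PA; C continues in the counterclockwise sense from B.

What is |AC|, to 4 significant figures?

46.93

P is at the origin; P and A share the same y with |PA| = 43.9 and A on the −x side, so A = (-43.90, 0.000). Tangency of A1 to PA means the radius QA is perpendicular to PA, so Q = A + (0, 9.9) = (-43.90, 9.900). On A1, A sits at bearing -90° from Q; a 64° counterclockwise sweep puts B at bearing -26°, so B = Q + 9.9·(cos -26°, sin -26°) = (-35.00, 5.560). Since A1 is tangent to BC there, QB ⟂ BC, so BC runs along (−sin -26°, cos -26°); with |BC| = 37.7, C = (-18.48, 39.44). Then |AC| = |C − A| = 46.93.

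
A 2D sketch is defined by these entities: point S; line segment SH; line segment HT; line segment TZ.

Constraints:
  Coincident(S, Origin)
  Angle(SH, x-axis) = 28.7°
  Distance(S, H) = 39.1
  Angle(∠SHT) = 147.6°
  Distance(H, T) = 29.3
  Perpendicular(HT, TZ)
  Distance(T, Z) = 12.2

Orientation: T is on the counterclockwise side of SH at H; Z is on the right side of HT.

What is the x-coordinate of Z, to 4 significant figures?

59.14

∠SHT = 147.6°, so HT runs at 28.7° + (180° − 147.6°) = 61.10° from the x-axis; with |HT| = 29.3, T = H + 29.3·(cos 61.10°, sin 61.10°) = (48.46, 44.43). The perpendicularity gives TZ at right angles to HT; with |TZ| = 12.2 on the right of HT, Z = T + 12.2·(0.8755, -0.4833) = (59.14, 38.53). So Z.x = 59.14.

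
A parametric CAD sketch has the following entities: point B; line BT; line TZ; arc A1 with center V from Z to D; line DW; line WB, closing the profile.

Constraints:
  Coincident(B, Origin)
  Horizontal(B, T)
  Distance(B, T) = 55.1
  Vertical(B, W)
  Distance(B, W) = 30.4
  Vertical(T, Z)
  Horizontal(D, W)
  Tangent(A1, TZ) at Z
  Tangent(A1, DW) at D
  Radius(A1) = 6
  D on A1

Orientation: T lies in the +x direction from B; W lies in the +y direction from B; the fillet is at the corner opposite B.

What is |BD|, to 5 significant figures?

57.749

B is at the origin; B and T share the same y with |BT| = 55.1 and T on the +x side, so T = (55.100, 0.0000). BW is vertical with |BW| = 30.4 and W on the +y side, so W = (0.0000, 30.400). The virtual corner opposite B is at (55.100, 30.400). Tangency of A1 to TZ means the radius VZ is perpendicular to TZ and A1 meets DW tangentially, so VD is at right angles to DW, with radius 6.0, so the center V sits 6.0 in from both sides at V = (49.100, 24.400). That places the tangent points at Z = (55.100, 24.400) on TZ and D = (49.100, 30.400) on DW. Then |BD| = |D − B| = 57.749.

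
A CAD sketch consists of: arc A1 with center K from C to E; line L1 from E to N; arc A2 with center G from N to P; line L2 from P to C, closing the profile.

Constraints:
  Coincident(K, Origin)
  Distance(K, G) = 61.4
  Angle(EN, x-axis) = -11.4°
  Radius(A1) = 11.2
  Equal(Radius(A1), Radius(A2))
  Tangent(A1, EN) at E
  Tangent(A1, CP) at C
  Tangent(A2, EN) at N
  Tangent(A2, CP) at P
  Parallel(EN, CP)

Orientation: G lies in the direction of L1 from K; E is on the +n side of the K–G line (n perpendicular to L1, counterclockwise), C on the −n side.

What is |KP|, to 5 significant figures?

62.413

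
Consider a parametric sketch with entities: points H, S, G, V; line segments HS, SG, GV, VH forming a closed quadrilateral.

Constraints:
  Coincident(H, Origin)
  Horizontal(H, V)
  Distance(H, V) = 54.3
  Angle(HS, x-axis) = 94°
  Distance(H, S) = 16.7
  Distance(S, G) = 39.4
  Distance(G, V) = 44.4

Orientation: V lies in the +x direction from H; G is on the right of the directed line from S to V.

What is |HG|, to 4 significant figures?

24.28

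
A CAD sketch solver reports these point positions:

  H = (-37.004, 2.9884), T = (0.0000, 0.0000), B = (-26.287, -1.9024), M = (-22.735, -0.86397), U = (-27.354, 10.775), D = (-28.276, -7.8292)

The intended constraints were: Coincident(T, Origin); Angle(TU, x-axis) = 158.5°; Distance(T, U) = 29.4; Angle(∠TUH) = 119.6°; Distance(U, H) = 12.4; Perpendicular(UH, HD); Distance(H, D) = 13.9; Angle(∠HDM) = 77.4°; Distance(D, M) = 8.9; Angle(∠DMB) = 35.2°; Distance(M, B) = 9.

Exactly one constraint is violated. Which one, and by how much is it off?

Distance(M, B) = 9 — off by 5.30.

T = (0.00, 0.00) ✓; TU at 158.5° ✓; |TU| = 29.40 ✓; ∠TUH = 119.6° ✓; |UH| = 12.40 ✓; ∠(UH, HD) = 90.00° ✓; |HD| = 13.90 ✓; ∠HDM = 77.40° ✓; |DM| = 8.900 ✓; ∠DMB = 35.20° ✓; |MB| = 3.701 ✗.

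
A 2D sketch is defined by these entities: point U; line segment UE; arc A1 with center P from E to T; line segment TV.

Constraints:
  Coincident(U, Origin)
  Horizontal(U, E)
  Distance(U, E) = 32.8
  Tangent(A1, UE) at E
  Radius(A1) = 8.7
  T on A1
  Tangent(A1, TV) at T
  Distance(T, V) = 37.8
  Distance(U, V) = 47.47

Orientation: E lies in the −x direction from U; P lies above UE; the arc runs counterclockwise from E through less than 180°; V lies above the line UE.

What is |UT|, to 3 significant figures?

25.3

U is at the origin; U and E share the same y with |UE| = 32.8 and E on the −x side, so E = (-32.8, 0.00). A1 meets UE tangentially, so PE is at right angles to UE, so P = E + (0, 8.7) = (-32.8, 8.70). Since PT ⟂ TV (tangency), |PV| = √(8.7² + 37.8²) = 38.8 regardless of where T sits on A1. So V lies on both circle(U, 47.47) and circle(P, 38.8); the above-UE intersection is V = (-17.2, 44.2). T is the foot of the tangent from V: T = (-24.3, 7.09).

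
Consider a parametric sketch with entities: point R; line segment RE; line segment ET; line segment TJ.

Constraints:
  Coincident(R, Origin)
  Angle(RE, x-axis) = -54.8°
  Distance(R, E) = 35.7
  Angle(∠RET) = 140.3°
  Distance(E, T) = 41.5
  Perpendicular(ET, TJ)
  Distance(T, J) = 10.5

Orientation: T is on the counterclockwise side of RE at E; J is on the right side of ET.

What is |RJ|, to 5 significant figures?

76.588

R is at the origin; RE runs at -54.8° with length 35.7, so E = 35.7·(cos -54.8°, sin -54.8°) = (20.579, -29.172). ∠RET = 140.3°, so ET runs at -54.8° + (180° − 140.3°) = -15.100° from the x-axis; with |ET| = 41.5, T = E + 41.5·(cos -15.100°, sin -15.100°) = (60.646, -39.983). ET is perpendicular to TJ; with |TJ| = 10.5 on the right of ET, J = T + 10.5·(-0.26050, -0.96547) = (57.910, -50.120). Then |RJ| = |J − R| = 76.588.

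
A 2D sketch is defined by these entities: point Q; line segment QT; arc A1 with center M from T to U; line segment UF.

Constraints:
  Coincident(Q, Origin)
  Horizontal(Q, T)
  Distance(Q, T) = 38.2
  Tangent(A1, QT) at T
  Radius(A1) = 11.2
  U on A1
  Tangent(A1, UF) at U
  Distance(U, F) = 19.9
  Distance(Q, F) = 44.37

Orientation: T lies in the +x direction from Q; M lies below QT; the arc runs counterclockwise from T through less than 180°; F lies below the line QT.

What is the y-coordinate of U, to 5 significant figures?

-12.893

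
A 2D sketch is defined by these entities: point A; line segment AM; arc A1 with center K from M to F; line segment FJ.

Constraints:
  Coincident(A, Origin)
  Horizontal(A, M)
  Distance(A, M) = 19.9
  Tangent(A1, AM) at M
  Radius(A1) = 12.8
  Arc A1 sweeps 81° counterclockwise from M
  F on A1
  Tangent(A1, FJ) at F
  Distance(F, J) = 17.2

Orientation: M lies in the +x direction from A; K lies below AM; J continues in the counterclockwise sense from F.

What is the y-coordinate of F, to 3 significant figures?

-10.8

The tangent condition forces KM to be normal to AM, so K = M + (0, -12.8) = (19.9, -12.8). On A1, M sits at bearing 90° from K; an 81° counterclockwise sweep puts F at bearing 171°, so F = K + 12.8·(cos 171°, sin 171°) = (7.26, -10.8). So F.y = -10.8.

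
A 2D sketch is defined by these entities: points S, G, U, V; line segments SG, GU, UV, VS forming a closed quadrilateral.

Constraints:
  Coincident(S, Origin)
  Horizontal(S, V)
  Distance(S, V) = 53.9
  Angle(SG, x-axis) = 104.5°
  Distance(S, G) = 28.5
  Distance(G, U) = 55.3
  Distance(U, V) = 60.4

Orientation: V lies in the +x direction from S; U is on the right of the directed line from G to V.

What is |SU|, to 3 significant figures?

27.2

Checks: |GU| = 55.30 ✓; |UV| = 60.40 ✓.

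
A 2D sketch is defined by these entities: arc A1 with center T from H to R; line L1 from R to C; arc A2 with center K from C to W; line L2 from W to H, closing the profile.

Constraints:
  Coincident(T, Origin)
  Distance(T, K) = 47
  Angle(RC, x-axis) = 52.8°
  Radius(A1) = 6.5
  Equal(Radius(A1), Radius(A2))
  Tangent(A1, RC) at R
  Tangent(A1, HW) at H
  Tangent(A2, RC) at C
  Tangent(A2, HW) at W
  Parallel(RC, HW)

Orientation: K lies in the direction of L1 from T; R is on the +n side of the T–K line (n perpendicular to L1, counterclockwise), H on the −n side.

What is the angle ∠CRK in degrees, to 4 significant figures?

7.874°

The slot axis is L1's direction at 52.8°, so u = (cos 52.8°, sin 52.8°) = (0.6046, 0.7965) and n = (−sin 52.8°, cos 52.8°) = (-0.7965, 0.6046). T is at the origin and K lies 47.0 along u from T, so K = 47.0·u = (28.42, 37.44). Tangency of A1 to both parallel lines with radius 6.5 puts R and H at T ± 6.5·n: R = (-5.177, 3.930), H = (5.177, -3.930). Equal radii place C and W the same way about K: C = K + 6.5·n = (23.24, 41.37), W = K − 6.5·n = (33.59, 33.51). Then cos ∠CRK = RC·RK / (|RC||RK|), giving 7.874°.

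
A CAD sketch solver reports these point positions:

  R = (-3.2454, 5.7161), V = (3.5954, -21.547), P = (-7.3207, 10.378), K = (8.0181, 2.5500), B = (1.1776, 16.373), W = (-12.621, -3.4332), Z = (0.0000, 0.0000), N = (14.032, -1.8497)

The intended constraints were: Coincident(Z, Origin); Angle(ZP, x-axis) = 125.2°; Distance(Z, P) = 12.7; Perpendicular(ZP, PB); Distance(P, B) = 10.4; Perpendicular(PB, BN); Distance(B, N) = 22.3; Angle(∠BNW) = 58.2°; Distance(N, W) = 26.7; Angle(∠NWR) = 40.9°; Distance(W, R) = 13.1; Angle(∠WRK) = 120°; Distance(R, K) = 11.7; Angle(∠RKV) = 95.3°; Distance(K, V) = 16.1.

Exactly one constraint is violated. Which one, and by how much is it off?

Distance(K, V) = 16.1 — off by 8.40.

Z = (0.00, 0.00) ✓; ZP at 125.2° ✓; |ZP| = 12.70 ✓; ∠(ZP, PB) = 90.00° ✓; |PB| = 10.40 ✓; ∠(PB, BN) = 90.00° ✓; |BN| = 22.30 ✓; ∠BNW = 58.20° ✓; |NW| = 26.70 ✓; ∠NWR = 40.90° ✓; |WR| = 13.10 ✓; ∠WRK = 120.0° ✓; |RK| = 11.70 ✓; ∠RKV = 95.30° ✓; |KV| = 24.50 ✗.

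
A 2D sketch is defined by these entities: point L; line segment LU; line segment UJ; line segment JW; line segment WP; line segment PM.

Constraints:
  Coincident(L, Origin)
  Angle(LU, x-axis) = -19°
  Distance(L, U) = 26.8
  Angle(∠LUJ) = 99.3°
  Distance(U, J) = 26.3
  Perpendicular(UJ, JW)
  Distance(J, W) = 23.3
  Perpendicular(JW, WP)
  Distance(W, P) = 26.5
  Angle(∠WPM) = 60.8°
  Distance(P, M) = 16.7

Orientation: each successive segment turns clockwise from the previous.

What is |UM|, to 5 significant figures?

11.800

JW ⟂ WP, so WP runs at 80.300°; with |WP| = 26.5, P = (2.4067, -4.6023). ∠WPM = 60.8° gives PM at -38.900° from the x-axis; with |PM| = 16.7, M = (15.403, -15.089). Then |UM| = |M − U| = 11.800.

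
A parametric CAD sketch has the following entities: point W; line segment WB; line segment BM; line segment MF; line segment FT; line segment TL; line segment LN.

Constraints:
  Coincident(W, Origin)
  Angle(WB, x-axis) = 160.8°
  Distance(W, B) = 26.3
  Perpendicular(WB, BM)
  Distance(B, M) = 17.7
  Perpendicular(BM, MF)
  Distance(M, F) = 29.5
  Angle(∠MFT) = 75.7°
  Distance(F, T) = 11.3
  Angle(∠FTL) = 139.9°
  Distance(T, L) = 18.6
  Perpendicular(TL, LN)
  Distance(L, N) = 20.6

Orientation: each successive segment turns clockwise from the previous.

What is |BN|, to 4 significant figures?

12.68

W is at the origin; WB runs at 160.8° with length 26.3, so B = (-24.84, 8.649). WB is perpendicular to BM, so BM runs at 70.80°; with |BM| = 17.7, M = (-19.02, 25.36). BM is perpendicular to MF, so MF runs at -19.20°; with |MF| = 29.5, F = (8.843, 15.66). ∠MFT = 75.7° gives FT at -123.5° from the x-axis; with |FT| = 11.3, T = (2.606, 6.240). ∠FTL = 139.9° gives TL at -163.6° from the x-axis; with |TL| = 18.6, L = (-15.24, 0.9886). The perpendicularity gives LN at right angles to TL, so LN runs at 106.4°; with |LN| = 20.6, N = (-21.05, 20.75). Then |BN| = |N − B| = 12.68.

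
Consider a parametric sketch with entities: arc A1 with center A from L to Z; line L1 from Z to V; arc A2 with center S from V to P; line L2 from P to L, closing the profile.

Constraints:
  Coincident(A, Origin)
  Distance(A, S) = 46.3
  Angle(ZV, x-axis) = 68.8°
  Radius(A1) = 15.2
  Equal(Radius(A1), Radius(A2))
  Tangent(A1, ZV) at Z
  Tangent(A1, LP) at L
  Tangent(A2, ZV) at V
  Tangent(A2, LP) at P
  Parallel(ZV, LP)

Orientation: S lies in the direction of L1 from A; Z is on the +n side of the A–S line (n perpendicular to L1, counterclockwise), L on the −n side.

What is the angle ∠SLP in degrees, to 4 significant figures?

18.17°

The slot axis is L1's direction at 68.8°, so u = (cos 68.8°, sin 68.8°) = (0.3616, 0.9323) and n = (−sin 68.8°, cos 68.8°) = (-0.9323, 0.3616). A is at the origin and S lies 46.3 along u from A, so S = 46.3·u = (16.74, 43.17). Tangency of A1 to both parallel lines with radius 15.2 puts Z and L at A ± 15.2·n: Z = (-14.17, 5.497), L = (14.17, -5.497). Equal radii place V and P the same way about S: V = S + 15.2·n = (2.572, 48.66), P = S − 15.2·n = (30.91, 37.67). Then cos ∠SLP = LS·LP / (|LS||LP|), giving 18.17°.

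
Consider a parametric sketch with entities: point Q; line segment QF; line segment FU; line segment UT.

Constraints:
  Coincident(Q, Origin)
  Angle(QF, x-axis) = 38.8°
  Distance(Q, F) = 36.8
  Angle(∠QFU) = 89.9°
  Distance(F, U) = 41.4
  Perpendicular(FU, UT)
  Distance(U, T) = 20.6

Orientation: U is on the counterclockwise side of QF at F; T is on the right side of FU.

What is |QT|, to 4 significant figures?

70.73

Q is at the origin; QF runs at 38.8° with length 36.8, so F = 36.8·(cos 38.8°, sin 38.8°) = (28.68, 23.06). ∠QFU = 89.9°, so FU runs at 38.8° + (180° − 89.9°) = 128.9° from the x-axis; with |FU| = 41.4, U = F + 41.4·(cos 128.9°, sin 128.9°) = (2.682, 55.28). FU ⟂ UT; with |UT| = 20.6 on the right of FU, T = U + 20.6·(0.7782, 0.6280) = (18.71, 68.21). Then |QT| = |T − Q| = 70.73.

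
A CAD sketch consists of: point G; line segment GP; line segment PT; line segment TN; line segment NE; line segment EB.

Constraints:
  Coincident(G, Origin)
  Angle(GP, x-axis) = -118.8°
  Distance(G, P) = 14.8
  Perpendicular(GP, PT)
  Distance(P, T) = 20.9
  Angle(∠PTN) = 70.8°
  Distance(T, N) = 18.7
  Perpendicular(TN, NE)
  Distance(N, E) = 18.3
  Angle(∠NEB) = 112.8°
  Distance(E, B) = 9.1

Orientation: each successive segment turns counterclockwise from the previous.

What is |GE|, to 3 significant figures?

4.05

G is at the origin; GP runs at -118.8° with length 14.8, so P = (-7.13, -13.0). The perpendicularity gives PT at right angles to GP, so PT runs at -28.8°; with |PT| = 20.9, T = (11.2, -23.0). ∠PTN = 70.8° gives TN at 80.4° from the x-axis; with |TN| = 18.7, N = (14.3, -4.60). The perpendicularity gives NE at right angles to TN, so NE runs at 170°; with |NE| = 18.3, E = (-3.74, -1.55). Then |GE| = |E − G| = 4.05.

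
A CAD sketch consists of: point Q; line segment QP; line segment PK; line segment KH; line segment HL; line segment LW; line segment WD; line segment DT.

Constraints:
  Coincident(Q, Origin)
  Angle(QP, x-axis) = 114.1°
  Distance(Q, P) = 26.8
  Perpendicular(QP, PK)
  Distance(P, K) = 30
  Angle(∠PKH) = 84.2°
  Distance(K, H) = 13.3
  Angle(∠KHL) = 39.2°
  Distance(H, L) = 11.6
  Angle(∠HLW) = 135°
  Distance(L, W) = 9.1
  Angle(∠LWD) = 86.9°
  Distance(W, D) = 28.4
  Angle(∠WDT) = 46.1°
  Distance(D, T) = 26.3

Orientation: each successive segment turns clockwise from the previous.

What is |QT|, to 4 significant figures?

31.22

∠LWD = 86.9° gives WD at 9.400° from the x-axis; with |WD| = 28.4, D = (36.88, 43.84). ∠WDT = 46.1° gives DT at -124.5° from the x-axis; with |DT| = 26.3, T = (21.99, 22.17). Then |QT| = |T − Q| = 31.22.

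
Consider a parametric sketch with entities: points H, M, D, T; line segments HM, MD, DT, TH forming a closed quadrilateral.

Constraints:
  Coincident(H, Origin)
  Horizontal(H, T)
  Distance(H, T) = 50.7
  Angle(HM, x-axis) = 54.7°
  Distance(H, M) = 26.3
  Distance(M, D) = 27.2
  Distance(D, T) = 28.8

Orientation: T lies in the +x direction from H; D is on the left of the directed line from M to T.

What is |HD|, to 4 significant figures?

49.92

H is at the origin; H and T share the same y with |HT| = 50.7 and T in +x, so T = (50.7, 0). HM runs at 54.7° with |HM| = 26.3, so M = (15.20, 21.46). D is determined by |MD| = 27.2 and |DT| = 28.8 together: it lies at the intersection of circle(M, 27.2) and circle(T, 28.8). With |MT| = 41.49, the foot of the radical line on MT is 19.66 from M and the perpendicular offset is √(27.2² − 19.66²) = 18.79. Taking the left-of-MT solution: D = (41.75, 27.37).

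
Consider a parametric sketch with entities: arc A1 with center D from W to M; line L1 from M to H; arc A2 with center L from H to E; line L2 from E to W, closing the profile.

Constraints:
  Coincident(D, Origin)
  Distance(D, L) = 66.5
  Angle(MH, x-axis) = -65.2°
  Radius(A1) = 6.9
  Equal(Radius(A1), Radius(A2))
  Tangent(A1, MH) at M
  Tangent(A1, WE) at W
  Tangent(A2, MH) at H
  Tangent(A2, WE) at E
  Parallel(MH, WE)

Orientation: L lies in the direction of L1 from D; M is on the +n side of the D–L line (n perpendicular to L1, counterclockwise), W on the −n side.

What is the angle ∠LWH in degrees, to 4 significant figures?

5.800°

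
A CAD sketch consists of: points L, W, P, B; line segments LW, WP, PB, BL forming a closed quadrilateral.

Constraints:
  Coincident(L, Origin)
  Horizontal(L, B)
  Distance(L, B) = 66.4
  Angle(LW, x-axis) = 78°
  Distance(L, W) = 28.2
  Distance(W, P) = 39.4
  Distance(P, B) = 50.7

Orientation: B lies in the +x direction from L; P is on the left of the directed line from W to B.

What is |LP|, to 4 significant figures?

60.69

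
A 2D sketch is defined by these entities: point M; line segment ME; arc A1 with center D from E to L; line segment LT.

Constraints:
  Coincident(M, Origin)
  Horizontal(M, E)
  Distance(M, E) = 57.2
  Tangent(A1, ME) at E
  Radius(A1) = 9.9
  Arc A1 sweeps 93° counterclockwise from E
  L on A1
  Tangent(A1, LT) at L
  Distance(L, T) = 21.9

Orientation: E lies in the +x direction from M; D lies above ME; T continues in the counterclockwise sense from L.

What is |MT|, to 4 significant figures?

73.42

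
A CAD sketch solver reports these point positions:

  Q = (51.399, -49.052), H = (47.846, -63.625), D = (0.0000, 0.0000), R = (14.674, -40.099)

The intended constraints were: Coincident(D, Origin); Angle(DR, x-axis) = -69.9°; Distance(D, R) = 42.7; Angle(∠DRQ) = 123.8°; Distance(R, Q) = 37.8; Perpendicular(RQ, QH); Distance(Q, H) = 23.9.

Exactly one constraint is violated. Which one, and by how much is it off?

Distance(Q, H) = 23.9 — off by 8.90.

D = (0.00, 0.00) ✓; DR at -69.90° ✓; |DR| = 42.70 ✓; ∠DRQ = 123.8° ✓; |RQ| = 37.80 ✓; ∠(RQ, QH) = 90.00° ✓; |QH| = 15.00 ✗.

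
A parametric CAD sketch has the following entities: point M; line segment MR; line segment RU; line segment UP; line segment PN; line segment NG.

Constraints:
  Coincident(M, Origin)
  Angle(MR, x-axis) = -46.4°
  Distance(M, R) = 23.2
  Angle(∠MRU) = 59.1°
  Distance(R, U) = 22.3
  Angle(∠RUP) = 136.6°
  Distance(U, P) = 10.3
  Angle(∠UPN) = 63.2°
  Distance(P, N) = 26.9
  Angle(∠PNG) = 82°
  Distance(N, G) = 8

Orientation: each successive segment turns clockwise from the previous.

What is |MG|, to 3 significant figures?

14.7

M is at the origin; MR runs at -46.4° with length 23.2, so R = (16.0, -16.8). ∠MRU = 59.1° gives RU at -167° from the x-axis; with |RU| = 22.3, U = (-5.76, -21.7). ∠RUP = 136.6° gives UP at 149° from the x-axis; with |UP| = 10.3, P = (-14.6, -16.4). ∠UPN = 63.2° gives PN at 32.5° from the x-axis; with |PN| = 26.9, N = (8.08, -1.99). ∠PNG = 82.0° gives NG at -65.5° from the x-axis; with |NG| = 8.0, G = (11.4, -9.27). Then |MG| = |G − M| = 14.7.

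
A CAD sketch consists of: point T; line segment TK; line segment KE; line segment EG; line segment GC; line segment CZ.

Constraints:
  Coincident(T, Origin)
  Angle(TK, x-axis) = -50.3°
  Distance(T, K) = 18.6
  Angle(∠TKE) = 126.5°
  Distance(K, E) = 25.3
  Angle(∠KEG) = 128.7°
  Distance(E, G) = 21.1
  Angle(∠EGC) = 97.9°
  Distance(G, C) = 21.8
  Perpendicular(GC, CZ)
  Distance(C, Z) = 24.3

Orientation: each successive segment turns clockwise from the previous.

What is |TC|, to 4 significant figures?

38.69

T is at the origin; TK runs at -50.3° with length 18.6, so K = (11.88, -14.31). ∠TKE = 126.5° gives KE at -103.8° from the x-axis; with |KE| = 25.3, E = (5.846, -38.88). ∠KEG = 128.7° gives EG at -155.1° from the x-axis; with |EG| = 21.1, G = (-13.29, -47.76). ∠EGC = 97.9° gives GC at 122.8° from the x-axis; with |GC| = 21.8, C = (-25.10, -29.44). Then |TC| = |C − T| = 38.69.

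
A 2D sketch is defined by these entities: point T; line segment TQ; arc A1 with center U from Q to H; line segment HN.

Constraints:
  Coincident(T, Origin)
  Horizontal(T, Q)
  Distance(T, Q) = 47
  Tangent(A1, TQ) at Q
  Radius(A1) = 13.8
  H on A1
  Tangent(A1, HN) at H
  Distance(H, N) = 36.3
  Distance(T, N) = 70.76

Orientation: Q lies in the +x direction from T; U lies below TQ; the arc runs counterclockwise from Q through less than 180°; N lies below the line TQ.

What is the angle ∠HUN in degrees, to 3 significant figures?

69.2°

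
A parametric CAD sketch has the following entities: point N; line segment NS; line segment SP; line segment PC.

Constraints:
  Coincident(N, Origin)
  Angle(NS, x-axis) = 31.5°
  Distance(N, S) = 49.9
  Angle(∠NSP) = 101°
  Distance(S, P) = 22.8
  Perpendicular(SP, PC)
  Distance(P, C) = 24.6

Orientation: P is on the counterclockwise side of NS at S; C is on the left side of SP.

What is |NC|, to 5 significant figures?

40.487

N is at the origin; NS runs at 31.5° with length 49.9, so S = 49.9·(cos 31.5°, sin 31.5°) = (42.547, 26.073). ∠NSP = 101.0°, so SP runs at 31.5° + (180° − 101.0°) = 110.50° from the x-axis; with |SP| = 22.8, P = S + 22.8·(cos 110.50°, sin 110.50°) = (34.562, 47.429). SP ⟂ PC; with |PC| = 24.6 on the left of SP, C = P + 24.6·(-0.93667, -0.35021) = (11.520, 38.814). Then |NC| = |C − N| = 40.487.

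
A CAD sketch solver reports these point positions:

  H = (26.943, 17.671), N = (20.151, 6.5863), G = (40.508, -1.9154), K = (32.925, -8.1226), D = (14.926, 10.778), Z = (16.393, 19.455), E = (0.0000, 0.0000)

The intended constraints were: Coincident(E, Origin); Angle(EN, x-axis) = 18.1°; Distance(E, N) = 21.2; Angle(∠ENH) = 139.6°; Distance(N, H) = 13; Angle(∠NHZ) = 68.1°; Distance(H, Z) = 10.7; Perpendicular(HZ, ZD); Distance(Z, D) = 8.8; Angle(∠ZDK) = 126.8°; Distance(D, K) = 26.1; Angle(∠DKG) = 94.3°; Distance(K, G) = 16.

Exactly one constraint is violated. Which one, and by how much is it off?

Distance(K, G) = 16 — off by 6.20.

E = (0.00, 0.00) ✓; EN at 18.10° ✓; |EN| = 21.20 ✓; ∠ENH = 139.6° ✓; |NH| = 13.00 ✓; ∠NHZ = 68.10° ✓; |HZ| = 10.70 ✓; ∠(HZ, ZD) = 90.00° ✓; |ZD| = 8.800 ✓; ∠ZDK = 126.8° ✓; |DK| = 26.10 ✓; ∠DKG = 94.30° ✓; |KG| = 9.800 ✗.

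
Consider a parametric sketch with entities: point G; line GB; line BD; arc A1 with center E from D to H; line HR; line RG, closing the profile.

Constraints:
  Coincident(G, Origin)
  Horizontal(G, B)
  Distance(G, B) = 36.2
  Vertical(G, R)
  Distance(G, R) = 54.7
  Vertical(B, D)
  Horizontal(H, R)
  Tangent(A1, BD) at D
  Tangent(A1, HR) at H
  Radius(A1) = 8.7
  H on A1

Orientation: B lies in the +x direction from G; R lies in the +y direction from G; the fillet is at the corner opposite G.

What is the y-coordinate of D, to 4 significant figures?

46.00

The virtual corner opposite G is at (36.20, 54.70). The tangent condition forces ED to be normal to BD and since A1 is tangent to HR there, EH ⟂ HR, with radius 8.7, so the center E sits 8.7 in from both sides at E = (27.50, 46.00). That places the tangent points at D = (36.20, 46.00) on BD and H = (27.50, 54.70) on HR. So D.y = 46.00.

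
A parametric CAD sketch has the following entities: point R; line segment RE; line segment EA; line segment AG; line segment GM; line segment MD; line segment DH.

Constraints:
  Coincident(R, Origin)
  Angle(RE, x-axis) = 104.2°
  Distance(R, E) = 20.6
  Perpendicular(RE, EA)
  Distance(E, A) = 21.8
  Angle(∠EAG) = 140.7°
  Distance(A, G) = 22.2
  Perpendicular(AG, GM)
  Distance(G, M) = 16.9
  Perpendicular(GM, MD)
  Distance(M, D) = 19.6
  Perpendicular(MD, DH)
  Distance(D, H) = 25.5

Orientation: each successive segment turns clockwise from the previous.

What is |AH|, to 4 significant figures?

8.984

R is at the origin; RE runs at 104.2° with length 20.6, so E = (-5.053, 19.97). The perpendicularity gives EA at right angles to RE, so EA runs at 14.20°; with |EA| = 21.8, A = (16.08, 25.32). ∠EAG = 140.7° gives AG at -25.10° from the x-axis; with |AG| = 22.2, G = (36.18, 15.90). AG ⟂ GM, so GM runs at -115.1°; with |GM| = 16.9, M = (29.02, 0.5969). The perpendicularity gives MD at right angles to GM, so MD runs at 154.9°; with |MD| = 19.6, D = (11.27, 8.911). MD ⟂ DH, so DH runs at 64.90°; with |DH| = 25.5, H = (22.08, 32.00). Then |AH| = |H − A| = 8.984.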